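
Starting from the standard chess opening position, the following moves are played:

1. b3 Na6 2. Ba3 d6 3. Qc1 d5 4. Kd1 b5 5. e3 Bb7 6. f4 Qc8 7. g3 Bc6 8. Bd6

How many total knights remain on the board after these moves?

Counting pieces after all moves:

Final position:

  a b c d e f g h
  ─────────────────
8│♜ · ♛ · ♚ ♝ ♞ ♜│8
7│♟ · ♟ · ♟ ♟ ♟ ♟│7
6│♞ · ♝ ♗ · · · ·│6
5│· ♟ · ♟ · · · ·│5
4│· · · · · ♙ · ·│4
3│· ♙ · · ♙ · ♙ ·│3
2│♙ · ♙ ♙ · · · ♙│2
1│♖ ♘ ♕ ♔ · ♗ ♘ ♖│1
  ─────────────────
  a b c d e f g h


4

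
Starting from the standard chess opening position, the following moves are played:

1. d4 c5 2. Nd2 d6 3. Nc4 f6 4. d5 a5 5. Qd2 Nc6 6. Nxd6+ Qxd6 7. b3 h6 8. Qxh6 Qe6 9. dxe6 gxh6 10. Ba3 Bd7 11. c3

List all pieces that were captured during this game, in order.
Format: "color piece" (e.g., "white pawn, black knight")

Tracking captures:
  Nxd6+: captured black pawn
  Qxd6: captured white knight
  Qxh6: captured black pawn
  dxe6: captured black queen
  gxh6: captured white queen

black pawn, white knight, black pawn, black queen, white queen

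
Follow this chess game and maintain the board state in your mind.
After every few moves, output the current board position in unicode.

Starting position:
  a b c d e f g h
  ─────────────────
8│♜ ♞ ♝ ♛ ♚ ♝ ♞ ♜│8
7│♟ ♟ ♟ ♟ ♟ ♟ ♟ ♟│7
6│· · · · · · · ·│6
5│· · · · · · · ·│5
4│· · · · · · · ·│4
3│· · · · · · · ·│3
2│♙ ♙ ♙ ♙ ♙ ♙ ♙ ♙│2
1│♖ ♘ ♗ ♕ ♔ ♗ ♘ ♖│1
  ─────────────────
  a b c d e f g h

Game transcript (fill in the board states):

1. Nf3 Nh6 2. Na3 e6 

  a b c d e f g h
  ─────────────────
8│♜ ♞ ♝ ♛ ♚ ♝ · ♜│8
7│♟ ♟ ♟ ♟ · ♟ ♟ ♟│7
6│· · · · ♟ · · ♞│6
5│· · · · · · · ·│5
4│· · · · · · · ·│4
3│♘ · · · · ♘ · ·│3
2│♙ ♙ ♙ ♙ ♙ ♙ ♙ ♙│2
1│♖ · ♗ ♕ ♔ ♗ · ♖│1
  ─────────────────
  a b c d e f g h

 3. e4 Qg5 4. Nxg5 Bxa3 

  a b c d e f g h
  ─────────────────
8│♜ ♞ ♝ · ♚ · · ♜│8
7│♟ ♟ ♟ ♟ · ♟ ♟ ♟│7
6│· · · · ♟ · · ♞│6
5│· · · · · · ♘ ·│5
4│· · · · ♙ · · ·│4
3│♝ · · · · · · ·│3
2│♙ ♙ ♙ ♙ · ♙ ♙ ♙│2
1│♖ · ♗ ♕ ♔ ♗ · ♖│1
  ─────────────────
  a b c d e f g h

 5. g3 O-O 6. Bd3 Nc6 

  a b c d e f g h
  ─────────────────
8│♜ · ♝ · · ♜ ♚ ·│8
7│♟ ♟ ♟ ♟ · ♟ ♟ ♟│7
6│· · ♞ · ♟ · · ♞│6
5│· · · · · · ♘ ·│5
4│· · · · ♙ · · ·│4
3│♝ · · ♗ · · ♙ ·│3
2│♙ ♙ ♙ ♙ · ♙ · ♙│2
1│♖ · ♗ ♕ ♔ · · ♖│1
  ─────────────────
  a b c d e f g h

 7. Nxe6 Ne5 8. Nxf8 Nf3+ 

  a b c d e f g h
  ─────────────────
8│♜ · ♝ · · ♘ ♚ ·│8
7│♟ ♟ ♟ ♟ · ♟ ♟ ♟│7
6│· · · · · · · ♞│6
5│· · · · · · · ·│5
4│· · · · ♙ · · ·│4
3│♝ · · ♗ · ♞ ♙ ·│3
2│♙ ♙ ♙ ♙ · ♙ · ♙│2
1│♖ · ♗ ♕ ♔ · · ♖│1
  ─────────────────
  a b c d e f g h



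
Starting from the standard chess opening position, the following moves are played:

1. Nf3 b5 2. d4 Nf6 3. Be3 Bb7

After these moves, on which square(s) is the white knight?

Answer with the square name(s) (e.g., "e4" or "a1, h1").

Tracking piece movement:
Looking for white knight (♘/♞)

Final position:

  a b c d e f g h
  ─────────────────
8│♜ ♞ · ♛ ♚ ♝ · ♜│8
7│♟ ♝ ♟ ♟ ♟ ♟ ♟ ♟│7
6│· · · · · ♞ · ·│6
5│· ♟ · · · · · ·│5
4│· · · ♙ · · · ·│4
3│· · · · ♗ ♘ · ·│3
2│♙ ♙ ♙ · ♙ ♙ ♙ ♙│2
1│♖ ♘ · ♕ ♔ ♗ · ♖│1
  ─────────────────
  a b c d e f g h


b1, f3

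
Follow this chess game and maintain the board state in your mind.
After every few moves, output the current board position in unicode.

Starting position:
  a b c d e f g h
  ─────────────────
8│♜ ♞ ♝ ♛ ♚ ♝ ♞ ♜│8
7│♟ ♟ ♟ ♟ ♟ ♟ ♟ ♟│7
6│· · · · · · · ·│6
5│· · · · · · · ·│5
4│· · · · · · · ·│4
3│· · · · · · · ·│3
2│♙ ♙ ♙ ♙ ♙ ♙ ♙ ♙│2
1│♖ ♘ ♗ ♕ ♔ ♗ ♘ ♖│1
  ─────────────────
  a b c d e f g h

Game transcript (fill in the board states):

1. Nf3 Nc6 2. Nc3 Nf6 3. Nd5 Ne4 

  a b c d e f g h
  ─────────────────
8│♜ · ♝ ♛ ♚ ♝ · ♜│8
7│♟ ♟ ♟ ♟ ♟ ♟ ♟ ♟│7
6│· · ♞ · · · · ·│6
5│· · · ♘ · · · ·│5
4│· · · · ♞ · · ·│4
3│· · · · · ♘ · ·│3
2│♙ ♙ ♙ ♙ ♙ ♙ ♙ ♙│2
1│♖ · ♗ ♕ ♔ ♗ · ♖│1
  ─────────────────
  a b c d e f g h

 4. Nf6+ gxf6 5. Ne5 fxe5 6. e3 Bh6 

  a b c d e f g h
  ─────────────────
8│♜ · ♝ ♛ ♚ · · ♜│8
7│♟ ♟ ♟ ♟ ♟ ♟ · ♟│7
6│· · ♞ · · · · ♝│6
5│· · · · ♟ · · ·│5
4│· · · · ♞ · · ·│4
3│· · · · ♙ · · ·│3
2│♙ ♙ ♙ ♙ · ♙ ♙ ♙│2
1│♖ · ♗ ♕ ♔ ♗ · ♖│1
  ─────────────────
  a b c d e f g h

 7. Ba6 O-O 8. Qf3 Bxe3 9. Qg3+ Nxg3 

  a b c d e f g h
  ─────────────────
8│♜ · ♝ ♛ · ♜ ♚ ·│8
7│♟ ♟ ♟ ♟ ♟ ♟ · ♟│7
6│♗ · ♞ · · · · ·│6
5│· · · · ♟ · · ·│5
4│· · · · · · · ·│4
3│· · · · ♝ · ♞ ·│3
2│♙ ♙ ♙ ♙ · ♙ ♙ ♙│2
1│♖ · ♗ · ♔ · · ♖│1
  ─────────────────
  a b c d e f g h

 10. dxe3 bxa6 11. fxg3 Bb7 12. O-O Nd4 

  a b c d e f g h
  ─────────────────
8│♜ · · ♛ · ♜ ♚ ·│8
7│♟ ♝ ♟ ♟ ♟ ♟ · ♟│7
6│♟ · · · · · · ·│6
5│· · · · ♟ · · ·│5
4│· · · ♞ · · · ·│4
3│· · · · ♙ · ♙ ·│3
2│♙ ♙ ♙ · · · ♙ ♙│2
1│♖ · ♗ · · ♖ ♔ ·│1
  ─────────────────
  a b c d e f g h

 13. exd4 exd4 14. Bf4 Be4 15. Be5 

  a b c d e f g h
  ─────────────────
8│♜ · · ♛ · ♜ ♚ ·│8
7│♟ · ♟ ♟ ♟ ♟ · ♟│7
6│♟ · · · · · · ·│6
5│· · · · ♗ · · ·│5
4│· · · ♟ ♝ · · ·│4
3│· · · · · · ♙ ·│3
2│♙ ♙ ♙ · · · ♙ ♙│2
1│♖ · · · · ♖ ♔ ·│1
  ─────────────────
  a b c d e f g h


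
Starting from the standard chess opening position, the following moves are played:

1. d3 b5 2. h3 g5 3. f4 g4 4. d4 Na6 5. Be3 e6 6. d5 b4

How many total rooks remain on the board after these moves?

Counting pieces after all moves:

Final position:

  a b c d e f g h
  ─────────────────
8│♜ · ♝ ♛ ♚ ♝ ♞ ♜│8
7│♟ · ♟ ♟ · ♟ · ♟│7
6│♞ · · · ♟ · · ·│6
5│· · · ♙ · · · ·│5
4│· ♟ · · · ♙ ♟ ·│4
3│· · · · ♗ · · ♙│3
2│♙ ♙ ♙ · ♙ · ♙ ·│2
1│♖ ♘ · ♕ ♔ ♗ ♘ ♖│1
  ─────────────────
  a b c d e f g h


4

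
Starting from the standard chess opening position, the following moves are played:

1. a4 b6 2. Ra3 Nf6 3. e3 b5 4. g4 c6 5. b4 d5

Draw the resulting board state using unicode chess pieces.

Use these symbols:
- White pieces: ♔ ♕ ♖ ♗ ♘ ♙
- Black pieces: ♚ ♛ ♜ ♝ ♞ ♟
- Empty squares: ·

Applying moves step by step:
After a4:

♜ ♞ ♝ ♛ ♚ ♝ ♞ ♜
♟ ♟ ♟ ♟ ♟ ♟ ♟ ♟
· · · · · · · ·
· · · · · · · ·
♙ · · · · · · ·
· · · · · · · ·
· ♙ ♙ ♙ ♙ ♙ ♙ ♙
♖ ♘ ♗ ♕ ♔ ♗ ♘ ♖


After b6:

♜ ♞ ♝ ♛ ♚ ♝ ♞ ♜
♟ · ♟ ♟ ♟ ♟ ♟ ♟
· ♟ · · · · · ·
· · · · · · · ·
♙ · · · · · · ·
· · · · · · · ·
· ♙ ♙ ♙ ♙ ♙ ♙ ♙
♖ ♘ ♗ ♕ ♔ ♗ ♘ ♖


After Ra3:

♜ ♞ ♝ ♛ ♚ ♝ ♞ ♜
♟ · ♟ ♟ ♟ ♟ ♟ ♟
· ♟ · · · · · ·
· · · · · · · ·
♙ · · · · · · ·
♖ · · · · · · ·
· ♙ ♙ ♙ ♙ ♙ ♙ ♙
· ♘ ♗ ♕ ♔ ♗ ♘ ♖


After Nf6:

♜ ♞ ♝ ♛ ♚ ♝ · ♜
♟ · ♟ ♟ ♟ ♟ ♟ ♟
· ♟ · · · ♞ · ·
· · · · · · · ·
♙ · · · · · · ·
♖ · · · · · · ·
· ♙ ♙ ♙ ♙ ♙ ♙ ♙
· ♘ ♗ ♕ ♔ ♗ ♘ ♖


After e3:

♜ ♞ ♝ ♛ ♚ ♝ · ♜
♟ · ♟ ♟ ♟ ♟ ♟ ♟
· ♟ · · · ♞ · ·
· · · · · · · ·
♙ · · · · · · ·
♖ · · · ♙ · · ·
· ♙ ♙ ♙ · ♙ ♙ ♙
· ♘ ♗ ♕ ♔ ♗ ♘ ♖


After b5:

♜ ♞ ♝ ♛ ♚ ♝ · ♜
♟ · ♟ ♟ ♟ ♟ ♟ ♟
· · · · · ♞ · ·
· ♟ · · · · · ·
♙ · · · · · · ·
♖ · · · ♙ · · ·
· ♙ ♙ ♙ · ♙ ♙ ♙
· ♘ ♗ ♕ ♔ ♗ ♘ ♖


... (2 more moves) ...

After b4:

♜ ♞ ♝ ♛ ♚ ♝ · ♜
♟ · · ♟ ♟ ♟ ♟ ♟
· · ♟ · · ♞ · ·
· ♟ · · · · · ·
♙ ♙ · · · · ♙ ·
♖ · · · ♙ · · ·
· · ♙ ♙ · ♙ · ♙
· ♘ ♗ ♕ ♔ ♗ ♘ ♖


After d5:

♜ ♞ ♝ ♛ ♚ ♝ · ♜
♟ · · · ♟ ♟ ♟ ♟
· · ♟ · · ♞ · ·
· ♟ · ♟ · · · ·
♙ ♙ · · · · ♙ ·
♖ · · · ♙ · · ·
· · ♙ ♙ · ♙ · ♙
· ♘ ♗ ♕ ♔ ♗ ♘ ♖



  a b c d e f g h
  ─────────────────
8│♜ ♞ ♝ ♛ ♚ ♝ · ♜│8
7│♟ · · · ♟ ♟ ♟ ♟│7
6│· · ♟ · · ♞ · ·│6
5│· ♟ · ♟ · · · ·│5
4│♙ ♙ · · · · ♙ ·│4
3│♖ · · · ♙ · · ·│3
2│· · ♙ ♙ · ♙ · ♙│2
1│· ♘ ♗ ♕ ♔ ♗ ♘ ♖│1
  ─────────────────
  a b c d e f g h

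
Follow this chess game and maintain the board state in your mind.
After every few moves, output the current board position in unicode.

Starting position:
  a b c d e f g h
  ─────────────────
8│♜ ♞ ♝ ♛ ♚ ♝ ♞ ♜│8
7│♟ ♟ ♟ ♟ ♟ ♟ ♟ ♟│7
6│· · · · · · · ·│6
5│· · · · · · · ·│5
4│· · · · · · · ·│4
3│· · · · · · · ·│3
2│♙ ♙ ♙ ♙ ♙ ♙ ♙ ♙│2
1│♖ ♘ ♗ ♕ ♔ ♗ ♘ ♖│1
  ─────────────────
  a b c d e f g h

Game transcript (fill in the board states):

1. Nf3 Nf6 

  a b c d e f g h
  ─────────────────
8│♜ ♞ ♝ ♛ ♚ ♝ · ♜│8
7│♟ ♟ ♟ ♟ ♟ ♟ ♟ ♟│7
6│· · · · · ♞ · ·│6
5│· · · · · · · ·│5
4│· · · · · · · ·│4
3│· · · · · ♘ · ·│3
2│♙ ♙ ♙ ♙ ♙ ♙ ♙ ♙│2
1│♖ ♘ ♗ ♕ ♔ ♗ · ♖│1
  ─────────────────
  a b c d e f g h

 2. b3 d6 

  a b c d e f g h
  ─────────────────
8│♜ ♞ ♝ ♛ ♚ ♝ · ♜│8
7│♟ ♟ ♟ · ♟ ♟ ♟ ♟│7
6│· · · ♟ · ♞ · ·│6
5│· · · · · · · ·│5
4│· · · · · · · ·│4
3│· ♙ · · · ♘ · ·│3
2│♙ · ♙ ♙ ♙ ♙ ♙ ♙│2
1│♖ ♘ ♗ ♕ ♔ ♗ · ♖│1
  ─────────────────
  a b c d e f g h

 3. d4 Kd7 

  a b c d e f g h
  ─────────────────
8│♜ ♞ ♝ ♛ · ♝ · ♜│8
7│♟ ♟ ♟ ♚ ♟ ♟ ♟ ♟│7
6│· · · ♟ · ♞ · ·│6
5│· · · · · · · ·│5
4│· · · ♙ · · · ·│4
3│· ♙ · · · ♘ · ·│3
2│♙ · ♙ · ♙ ♙ ♙ ♙│2
1│♖ ♘ ♗ ♕ ♔ ♗ · ♖│1
  ─────────────────
  a b c d e f g h

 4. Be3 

  a b c d e f g h
  ─────────────────
8│♜ ♞ ♝ ♛ · ♝ · ♜│8
7│♟ ♟ ♟ ♚ ♟ ♟ ♟ ♟│7
6│· · · ♟ · ♞ · ·│6
5│· · · · · · · ·│5
4│· · · ♙ · · · ·│4
3│· ♙ · · ♗ ♘ · ·│3
2│♙ · ♙ · ♙ ♙ ♙ ♙│2
1│♖ ♘ · ♕ ♔ ♗ · ♖│1
  ─────────────────
  a b c d e f g h


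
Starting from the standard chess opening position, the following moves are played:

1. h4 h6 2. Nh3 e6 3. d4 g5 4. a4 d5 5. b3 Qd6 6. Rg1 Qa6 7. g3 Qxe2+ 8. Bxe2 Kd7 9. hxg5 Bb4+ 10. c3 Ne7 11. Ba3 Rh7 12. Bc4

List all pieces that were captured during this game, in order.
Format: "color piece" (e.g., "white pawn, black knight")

Tracking captures:
  Qxe2+: captured white pawn
  Bxe2: captured black queen
  hxg5: captured black pawn

white pawn, black queen, black pawn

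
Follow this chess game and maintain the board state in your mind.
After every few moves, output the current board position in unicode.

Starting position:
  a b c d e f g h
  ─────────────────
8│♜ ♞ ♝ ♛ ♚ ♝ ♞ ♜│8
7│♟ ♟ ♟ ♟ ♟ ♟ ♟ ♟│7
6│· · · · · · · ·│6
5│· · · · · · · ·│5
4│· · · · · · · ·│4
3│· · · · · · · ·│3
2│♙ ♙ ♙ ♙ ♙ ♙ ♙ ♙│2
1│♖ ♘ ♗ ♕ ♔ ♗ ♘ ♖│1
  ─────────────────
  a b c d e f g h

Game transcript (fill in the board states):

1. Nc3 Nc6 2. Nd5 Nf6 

  a b c d e f g h
  ─────────────────
8│♜ · ♝ ♛ ♚ ♝ · ♜│8
7│♟ ♟ ♟ ♟ ♟ ♟ ♟ ♟│7
6│· · ♞ · · ♞ · ·│6
5│· · · ♘ · · · ·│5
4│· · · · · · · ·│4
3│· · · · · · · ·│3
2│♙ ♙ ♙ ♙ ♙ ♙ ♙ ♙│2
1│♖ · ♗ ♕ ♔ ♗ ♘ ♖│1
  ─────────────────
  a b c d e f g h

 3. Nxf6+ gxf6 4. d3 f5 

  a b c d e f g h
  ─────────────────
8│♜ · ♝ ♛ ♚ ♝ · ♜│8
7│♟ ♟ ♟ ♟ ♟ ♟ · ♟│7
6│· · ♞ · · · · ·│6
5│· · · · · ♟ · ·│5
4│· · · · · · · ·│4
3│· · · ♙ · · · ·│3
2│♙ ♙ ♙ · ♙ ♙ ♙ ♙│2
1│♖ · ♗ ♕ ♔ ♗ ♘ ♖│1
  ─────────────────
  a b c d e f g h

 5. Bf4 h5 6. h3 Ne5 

  a b c d e f g h
  ─────────────────
8│♜ · ♝ ♛ ♚ ♝ · ♜│8
7│♟ ♟ ♟ ♟ ♟ ♟ · ·│7
6│· · · · · · · ·│6
5│· · · · ♞ ♟ · ♟│5
4│· · · · · ♗ · ·│4
3│· · · ♙ · · · ♙│3
2│♙ ♙ ♙ · ♙ ♙ ♙ ·│2
1│♖ · · ♕ ♔ ♗ ♘ ♖│1
  ─────────────────
  a b c d e f g h



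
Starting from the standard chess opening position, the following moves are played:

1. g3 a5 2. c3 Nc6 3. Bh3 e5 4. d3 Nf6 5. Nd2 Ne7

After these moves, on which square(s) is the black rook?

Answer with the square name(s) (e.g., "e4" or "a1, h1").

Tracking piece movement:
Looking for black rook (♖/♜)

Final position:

  a b c d e f g h
  ─────────────────
8│♜ · ♝ ♛ ♚ ♝ · ♜│8
7│· ♟ ♟ ♟ ♞ ♟ ♟ ♟│7
6│· · · · · ♞ · ·│6
5│♟ · · · ♟ · · ·│5
4│· · · · · · · ·│4
3│· · ♙ ♙ · · ♙ ♗│3
2│♙ ♙ · ♘ ♙ ♙ · ♙│2
1│♖ · ♗ ♕ ♔ · ♘ ♖│1
  ─────────────────
  a b c d e f g h


a8, h8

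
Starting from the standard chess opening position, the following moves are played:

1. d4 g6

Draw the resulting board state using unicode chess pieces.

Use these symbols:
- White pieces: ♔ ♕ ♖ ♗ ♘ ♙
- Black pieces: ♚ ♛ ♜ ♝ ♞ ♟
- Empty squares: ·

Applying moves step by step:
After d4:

♜ ♞ ♝ ♛ ♚ ♝ ♞ ♜
♟ ♟ ♟ ♟ ♟ ♟ ♟ ♟
· · · · · · · ·
· · · · · · · ·
· · · ♙ · · · ·
· · · · · · · ·
♙ ♙ ♙ · ♙ ♙ ♙ ♙
♖ ♘ ♗ ♕ ♔ ♗ ♘ ♖


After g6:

♜ ♞ ♝ ♛ ♚ ♝ ♞ ♜
♟ ♟ ♟ ♟ ♟ ♟ · ♟
· · · · · · ♟ ·
· · · · · · · ·
· · · ♙ · · · ·
· · · · · · · ·
♙ ♙ ♙ · ♙ ♙ ♙ ♙
♖ ♘ ♗ ♕ ♔ ♗ ♘ ♖



  a b c d e f g h
  ─────────────────
8│♜ ♞ ♝ ♛ ♚ ♝ ♞ ♜│8
7│♟ ♟ ♟ ♟ ♟ ♟ · ♟│7
6│· · · · · · ♟ ·│6
5│· · · · · · · ·│5
4│· · · ♙ · · · ·│4
3│· · · · · · · ·│3
2│♙ ♙ ♙ · ♙ ♙ ♙ ♙│2
1│♖ ♘ ♗ ♕ ♔ ♗ ♘ ♖│1
  ─────────────────
  a b c d e f g h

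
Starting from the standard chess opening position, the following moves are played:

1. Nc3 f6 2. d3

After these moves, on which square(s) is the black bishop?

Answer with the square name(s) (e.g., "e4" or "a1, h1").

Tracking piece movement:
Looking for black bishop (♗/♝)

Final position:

  a b c d e f g h
  ─────────────────
8│♜ ♞ ♝ ♛ ♚ ♝ ♞ ♜│8
7│♟ ♟ ♟ ♟ ♟ · ♟ ♟│7
6│· · · · · ♟ · ·│6
5│· · · · · · · ·│5
4│· · · · · · · ·│4
3│· · ♘ ♙ · · · ·│3
2│♙ ♙ ♙ · ♙ ♙ ♙ ♙│2
1│♖ · ♗ ♕ ♔ ♗ ♘ ♖│1
  ─────────────────
  a b c d e f g h


c8, f8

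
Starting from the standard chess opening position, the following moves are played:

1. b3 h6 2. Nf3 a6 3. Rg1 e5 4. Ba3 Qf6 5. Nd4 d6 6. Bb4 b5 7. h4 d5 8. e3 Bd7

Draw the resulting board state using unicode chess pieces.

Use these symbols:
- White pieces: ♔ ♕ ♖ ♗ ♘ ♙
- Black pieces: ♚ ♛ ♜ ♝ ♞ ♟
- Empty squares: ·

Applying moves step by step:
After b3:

♜ ♞ ♝ ♛ ♚ ♝ ♞ ♜
♟ ♟ ♟ ♟ ♟ ♟ ♟ ♟
· · · · · · · ·
· · · · · · · ·
· · · · · · · ·
· ♙ · · · · · ·
♙ · ♙ ♙ ♙ ♙ ♙ ♙
♖ ♘ ♗ ♕ ♔ ♗ ♘ ♖


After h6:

♜ ♞ ♝ ♛ ♚ ♝ ♞ ♜
♟ ♟ ♟ ♟ ♟ ♟ ♟ ·
· · · · · · · ♟
· · · · · · · ·
· · · · · · · ·
· ♙ · · · · · ·
♙ · ♙ ♙ ♙ ♙ ♙ ♙
♖ ♘ ♗ ♕ ♔ ♗ ♘ ♖


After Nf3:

♜ ♞ ♝ ♛ ♚ ♝ ♞ ♜
♟ ♟ ♟ ♟ ♟ ♟ ♟ ·
· · · · · · · ♟
· · · · · · · ·
· · · · · · · ·
· ♙ · · · ♘ · ·
♙ · ♙ ♙ ♙ ♙ ♙ ♙
♖ ♘ ♗ ♕ ♔ ♗ · ♖


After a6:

♜ ♞ ♝ ♛ ♚ ♝ ♞ ♜
· ♟ ♟ ♟ ♟ ♟ ♟ ·
♟ · · · · · · ♟
· · · · · · · ·
· · · · · · · ·
· ♙ · · · ♘ · ·
♙ · ♙ ♙ ♙ ♙ ♙ ♙
♖ ♘ ♗ ♕ ♔ ♗ · ♖


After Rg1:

♜ ♞ ♝ ♛ ♚ ♝ ♞ ♜
· ♟ ♟ ♟ ♟ ♟ ♟ ·
♟ · · · · · · ♟
· · · · · · · ·
· · · · · · · ·
· ♙ · · · ♘ · ·
♙ · ♙ ♙ ♙ ♙ ♙ ♙
♖ ♘ ♗ ♕ ♔ ♗ ♖ ·


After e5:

♜ ♞ ♝ ♛ ♚ ♝ ♞ ♜
· ♟ ♟ ♟ · ♟ ♟ ·
♟ · · · · · · ♟
· · · · ♟ · · ·
· · · · · · · ·
· ♙ · · · ♘ · ·
♙ · ♙ ♙ ♙ ♙ ♙ ♙
♖ ♘ ♗ ♕ ♔ ♗ ♖ ·


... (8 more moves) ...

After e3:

♜ ♞ ♝ · ♚ ♝ ♞ ♜
· · ♟ · · ♟ ♟ ·
♟ · · · · ♛ · ♟
· ♟ · ♟ ♟ · · ·
· ♗ · ♘ · · · ♙
· ♙ · · ♙ · · ·
♙ · ♙ ♙ · ♙ ♙ ·
♖ ♘ · ♕ ♔ ♗ ♖ ·


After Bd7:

♜ ♞ · · ♚ ♝ ♞ ♜
· · ♟ ♝ · ♟ ♟ ·
♟ · · · · ♛ · ♟
· ♟ · ♟ ♟ · · ·
· ♗ · ♘ · · · ♙
· ♙ · · ♙ · · ·
♙ · ♙ ♙ · ♙ ♙ ·
♖ ♘ · ♕ ♔ ♗ ♖ ·



  a b c d e f g h
  ─────────────────
8│♜ ♞ · · ♚ ♝ ♞ ♜│8
7│· · ♟ ♝ · ♟ ♟ ·│7
6│♟ · · · · ♛ · ♟│6
5│· ♟ · ♟ ♟ · · ·│5
4│· ♗ · ♘ · · · ♙│4
3│· ♙ · · ♙ · · ·│3
2│♙ · ♙ ♙ · ♙ ♙ ·│2
1│♖ ♘ · ♕ ♔ ♗ ♖ ·│1
  ─────────────────
  a b c d e f g h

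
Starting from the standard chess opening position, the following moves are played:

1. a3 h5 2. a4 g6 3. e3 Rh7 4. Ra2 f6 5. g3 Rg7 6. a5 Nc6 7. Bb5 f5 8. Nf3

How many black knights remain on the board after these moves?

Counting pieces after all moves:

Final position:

  a b c d e f g h
  ─────────────────
8│♜ · ♝ ♛ ♚ ♝ ♞ ·│8
7│♟ ♟ ♟ ♟ ♟ · ♜ ·│7
6│· · ♞ · · · ♟ ·│6
5│♙ ♗ · · · ♟ · ♟│5
4│· · · · · · · ·│4
3│· · · · ♙ ♘ ♙ ·│3
2│♖ ♙ ♙ ♙ · ♙ · ♙│2
1│· ♘ ♗ ♕ ♔ · · ♖│1
  ─────────────────
  a b c d e f g h


2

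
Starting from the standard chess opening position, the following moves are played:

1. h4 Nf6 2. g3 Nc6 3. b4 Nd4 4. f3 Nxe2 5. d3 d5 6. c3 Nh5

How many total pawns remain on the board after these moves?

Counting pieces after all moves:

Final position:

  a b c d e f g h
  ─────────────────
8│♜ · ♝ ♛ ♚ ♝ · ♜│8
7│♟ ♟ ♟ · ♟ ♟ ♟ ♟│7
6│· · · · · · · ·│6
5│· · · ♟ · · · ♞│5
4│· ♙ · · · · · ♙│4
3│· · ♙ ♙ · ♙ ♙ ·│3
2│♙ · · · ♞ · · ·│2
1│♖ ♘ ♗ ♕ ♔ ♗ ♘ ♖│1
  ─────────────────
  a b c d e f g h


15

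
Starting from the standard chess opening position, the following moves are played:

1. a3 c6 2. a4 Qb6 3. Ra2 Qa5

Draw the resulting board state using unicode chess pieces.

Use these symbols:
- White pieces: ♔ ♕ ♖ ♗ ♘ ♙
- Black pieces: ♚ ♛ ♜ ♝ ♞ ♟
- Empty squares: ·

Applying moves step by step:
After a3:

♜ ♞ ♝ ♛ ♚ ♝ ♞ ♜
♟ ♟ ♟ ♟ ♟ ♟ ♟ ♟
· · · · · · · ·
· · · · · · · ·
· · · · · · · ·
♙ · · · · · · ·
· ♙ ♙ ♙ ♙ ♙ ♙ ♙
♖ ♘ ♗ ♕ ♔ ♗ ♘ ♖


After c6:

♜ ♞ ♝ ♛ ♚ ♝ ♞ ♜
♟ ♟ · ♟ ♟ ♟ ♟ ♟
· · ♟ · · · · ·
· · · · · · · ·
· · · · · · · ·
♙ · · · · · · ·
· ♙ ♙ ♙ ♙ ♙ ♙ ♙
♖ ♘ ♗ ♕ ♔ ♗ ♘ ♖


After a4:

♜ ♞ ♝ ♛ ♚ ♝ ♞ ♜
♟ ♟ · ♟ ♟ ♟ ♟ ♟
· · ♟ · · · · ·
· · · · · · · ·
♙ · · · · · · ·
· · · · · · · ·
· ♙ ♙ ♙ ♙ ♙ ♙ ♙
♖ ♘ ♗ ♕ ♔ ♗ ♘ ♖


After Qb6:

♜ ♞ ♝ · ♚ ♝ ♞ ♜
♟ ♟ · ♟ ♟ ♟ ♟ ♟
· ♛ ♟ · · · · ·
· · · · · · · ·
♙ · · · · · · ·
· · · · · · · ·
· ♙ ♙ ♙ ♙ ♙ ♙ ♙
♖ ♘ ♗ ♕ ♔ ♗ ♘ ♖


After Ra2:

♜ ♞ ♝ · ♚ ♝ ♞ ♜
♟ ♟ · ♟ ♟ ♟ ♟ ♟
· ♛ ♟ · · · · ·
· · · · · · · ·
♙ · · · · · · ·
· · · · · · · ·
♖ ♙ ♙ ♙ ♙ ♙ ♙ ♙
· ♘ ♗ ♕ ♔ ♗ ♘ ♖


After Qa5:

♜ ♞ ♝ · ♚ ♝ ♞ ♜
♟ ♟ · ♟ ♟ ♟ ♟ ♟
· · ♟ · · · · ·
♛ · · · · · · ·
♙ · · · · · · ·
· · · · · · · ·
♖ ♙ ♙ ♙ ♙ ♙ ♙ ♙
· ♘ ♗ ♕ ♔ ♗ ♘ ♖



  a b c d e f g h
  ─────────────────
8│♜ ♞ ♝ · ♚ ♝ ♞ ♜│8
7│♟ ♟ · ♟ ♟ ♟ ♟ ♟│7
6│· · ♟ · · · · ·│6
5│♛ · · · · · · ·│5
4│♙ · · · · · · ·│4
3│· · · · · · · ·│3
2│♖ ♙ ♙ ♙ ♙ ♙ ♙ ♙│2
1│· ♘ ♗ ♕ ♔ ♗ ♘ ♖│1
  ─────────────────
  a b c d e f g h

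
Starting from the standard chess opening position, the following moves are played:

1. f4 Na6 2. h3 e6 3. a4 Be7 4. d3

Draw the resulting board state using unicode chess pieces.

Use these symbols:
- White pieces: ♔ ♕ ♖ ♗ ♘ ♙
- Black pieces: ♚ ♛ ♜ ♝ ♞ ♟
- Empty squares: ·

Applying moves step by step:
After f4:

♜ ♞ ♝ ♛ ♚ ♝ ♞ ♜
♟ ♟ ♟ ♟ ♟ ♟ ♟ ♟
· · · · · · · ·
· · · · · · · ·
· · · · · ♙ · ·
· · · · · · · ·
♙ ♙ ♙ ♙ ♙ · ♙ ♙
♖ ♘ ♗ ♕ ♔ ♗ ♘ ♖


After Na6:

♜ · ♝ ♛ ♚ ♝ ♞ ♜
♟ ♟ ♟ ♟ ♟ ♟ ♟ ♟
♞ · · · · · · ·
· · · · · · · ·
· · · · · ♙ · ·
· · · · · · · ·
♙ ♙ ♙ ♙ ♙ · ♙ ♙
♖ ♘ ♗ ♕ ♔ ♗ ♘ ♖


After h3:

♜ · ♝ ♛ ♚ ♝ ♞ ♜
♟ ♟ ♟ ♟ ♟ ♟ ♟ ♟
♞ · · · · · · ·
· · · · · · · ·
· · · · · ♙ · ·
· · · · · · · ♙
♙ ♙ ♙ ♙ ♙ · ♙ ·
♖ ♘ ♗ ♕ ♔ ♗ ♘ ♖


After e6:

♜ · ♝ ♛ ♚ ♝ ♞ ♜
♟ ♟ ♟ ♟ · ♟ ♟ ♟
♞ · · · ♟ · · ·
· · · · · · · ·
· · · · · ♙ · ·
· · · · · · · ♙
♙ ♙ ♙ ♙ ♙ · ♙ ·
♖ ♘ ♗ ♕ ♔ ♗ ♘ ♖


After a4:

♜ · ♝ ♛ ♚ ♝ ♞ ♜
♟ ♟ ♟ ♟ · ♟ ♟ ♟
♞ · · · ♟ · · ·
· · · · · · · ·
♙ · · · · ♙ · ·
· · · · · · · ♙
· ♙ ♙ ♙ ♙ · ♙ ·
♖ ♘ ♗ ♕ ♔ ♗ ♘ ♖


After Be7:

♜ · ♝ ♛ ♚ · ♞ ♜
♟ ♟ ♟ ♟ ♝ ♟ ♟ ♟
♞ · · · ♟ · · ·
· · · · · · · ·
♙ · · · · ♙ · ·
· · · · · · · ♙
· ♙ ♙ ♙ ♙ · ♙ ·
♖ ♘ ♗ ♕ ♔ ♗ ♘ ♖


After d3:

♜ · ♝ ♛ ♚ · ♞ ♜
♟ ♟ ♟ ♟ ♝ ♟ ♟ ♟
♞ · · · ♟ · · ·
· · · · · · · ·
♙ · · · · ♙ · ·
· · · ♙ · · · ♙
· ♙ ♙ · ♙ · ♙ ·
♖ ♘ ♗ ♕ ♔ ♗ ♘ ♖



  a b c d e f g h
  ─────────────────
8│♜ · ♝ ♛ ♚ · ♞ ♜│8
7│♟ ♟ ♟ ♟ ♝ ♟ ♟ ♟│7
6│♞ · · · ♟ · · ·│6
5│· · · · · · · ·│5
4│♙ · · · · ♙ · ·│4
3│· · · ♙ · · · ♙│3
2│· ♙ ♙ · ♙ · ♙ ·│2
1│♖ ♘ ♗ ♕ ♔ ♗ ♘ ♖│1
  ─────────────────
  a b c d e f g h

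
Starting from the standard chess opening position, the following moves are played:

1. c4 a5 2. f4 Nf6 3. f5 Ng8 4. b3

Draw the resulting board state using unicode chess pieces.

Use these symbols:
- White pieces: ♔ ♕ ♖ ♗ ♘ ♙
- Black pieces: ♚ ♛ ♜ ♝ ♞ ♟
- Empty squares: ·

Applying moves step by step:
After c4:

♜ ♞ ♝ ♛ ♚ ♝ ♞ ♜
♟ ♟ ♟ ♟ ♟ ♟ ♟ ♟
· · · · · · · ·
· · · · · · · ·
· · ♙ · · · · ·
· · · · · · · ·
♙ ♙ · ♙ ♙ ♙ ♙ ♙
♖ ♘ ♗ ♕ ♔ ♗ ♘ ♖


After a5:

♜ ♞ ♝ ♛ ♚ ♝ ♞ ♜
· ♟ ♟ ♟ ♟ ♟ ♟ ♟
· · · · · · · ·
♟ · · · · · · ·
· · ♙ · · · · ·
· · · · · · · ·
♙ ♙ · ♙ ♙ ♙ ♙ ♙
♖ ♘ ♗ ♕ ♔ ♗ ♘ ♖


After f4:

♜ ♞ ♝ ♛ ♚ ♝ ♞ ♜
· ♟ ♟ ♟ ♟ ♟ ♟ ♟
· · · · · · · ·
♟ · · · · · · ·
· · ♙ · · ♙ · ·
· · · · · · · ·
♙ ♙ · ♙ ♙ · ♙ ♙
♖ ♘ ♗ ♕ ♔ ♗ ♘ ♖


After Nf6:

♜ ♞ ♝ ♛ ♚ ♝ · ♜
· ♟ ♟ ♟ ♟ ♟ ♟ ♟
· · · · · ♞ · ·
♟ · · · · · · ·
· · ♙ · · ♙ · ·
· · · · · · · ·
♙ ♙ · ♙ ♙ · ♙ ♙
♖ ♘ ♗ ♕ ♔ ♗ ♘ ♖


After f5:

♜ ♞ ♝ ♛ ♚ ♝ · ♜
· ♟ ♟ ♟ ♟ ♟ ♟ ♟
· · · · · ♞ · ·
♟ · · · · ♙ · ·
· · ♙ · · · · ·
· · · · · · · ·
♙ ♙ · ♙ ♙ · ♙ ♙
♖ ♘ ♗ ♕ ♔ ♗ ♘ ♖


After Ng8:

♜ ♞ ♝ ♛ ♚ ♝ ♞ ♜
· ♟ ♟ ♟ ♟ ♟ ♟ ♟
· · · · · · · ·
♟ · · · · ♙ · ·
· · ♙ · · · · ·
· · · · · · · ·
♙ ♙ · ♙ ♙ · ♙ ♙
♖ ♘ ♗ ♕ ♔ ♗ ♘ ♖


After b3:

♜ ♞ ♝ ♛ ♚ ♝ ♞ ♜
· ♟ ♟ ♟ ♟ ♟ ♟ ♟
· · · · · · · ·
♟ · · · · ♙ · ·
· · ♙ · · · · ·
· ♙ · · · · · ·
♙ · · ♙ ♙ · ♙ ♙
♖ ♘ ♗ ♕ ♔ ♗ ♘ ♖



  a b c d e f g h
  ─────────────────
8│♜ ♞ ♝ ♛ ♚ ♝ ♞ ♜│8
7│· ♟ ♟ ♟ ♟ ♟ ♟ ♟│7
6│· · · · · · · ·│6
5│♟ · · · · ♙ · ·│5
4│· · ♙ · · · · ·│4
3│· ♙ · · · · · ·│3
2│♙ · · ♙ ♙ · ♙ ♙│2
1│♖ ♘ ♗ ♕ ♔ ♗ ♘ ♖│1
  ─────────────────
  a b c d e f g h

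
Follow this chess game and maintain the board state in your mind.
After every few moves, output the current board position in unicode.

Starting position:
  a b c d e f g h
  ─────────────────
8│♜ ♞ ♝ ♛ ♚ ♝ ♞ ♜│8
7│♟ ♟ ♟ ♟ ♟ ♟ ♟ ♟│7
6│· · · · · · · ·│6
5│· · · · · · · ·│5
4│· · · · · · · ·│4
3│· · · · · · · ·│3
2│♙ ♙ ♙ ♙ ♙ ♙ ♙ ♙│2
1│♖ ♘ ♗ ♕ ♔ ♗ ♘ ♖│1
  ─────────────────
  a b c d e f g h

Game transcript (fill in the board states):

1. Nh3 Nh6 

  a b c d e f g h
  ─────────────────
8│♜ ♞ ♝ ♛ ♚ ♝ · ♜│8
7│♟ ♟ ♟ ♟ ♟ ♟ ♟ ♟│7
6│· · · · · · · ♞│6
5│· · · · · · · ·│5
4│· · · · · · · ·│4
3│· · · · · · · ♘│3
2│♙ ♙ ♙ ♙ ♙ ♙ ♙ ♙│2
1│♖ ♘ ♗ ♕ ♔ ♗ · ♖│1
  ─────────────────
  a b c d e f g h

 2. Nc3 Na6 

  a b c d e f g h
  ─────────────────
8│♜ · ♝ ♛ ♚ ♝ · ♜│8
7│♟ ♟ ♟ ♟ ♟ ♟ ♟ ♟│7
6│♞ · · · · · · ♞│6
5│· · · · · · · ·│5
4│· · · · · · · ·│4
3│· · ♘ · · · · ♘│3
2│♙ ♙ ♙ ♙ ♙ ♙ ♙ ♙│2
1│♖ · ♗ ♕ ♔ ♗ · ♖│1
  ─────────────────
  a b c d e f g h

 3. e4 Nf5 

  a b c d e f g h
  ─────────────────
8│♜ · ♝ ♛ ♚ ♝ · ♜│8
7│♟ ♟ ♟ ♟ ♟ ♟ ♟ ♟│7
6│♞ · · · · · · ·│6
5│· · · · · ♞ · ·│5
4│· · · · ♙ · · ·│4
3│· · ♘ · · · · ♘│3
2│♙ ♙ ♙ ♙ · ♙ ♙ ♙│2
1│♖ · ♗ ♕ ♔ ♗ · ♖│1
  ─────────────────
  a b c d e f g h

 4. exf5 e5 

  a b c d e f g h
  ─────────────────
8│♜ · ♝ ♛ ♚ ♝ · ♜│8
7│♟ ♟ ♟ ♟ · ♟ ♟ ♟│7
6│♞ · · · · · · ·│6
5│· · · · ♟ ♙ · ·│5
4│· · · · · · · ·│4
3│· · ♘ · · · · ♘│3
2│♙ ♙ ♙ ♙ · ♙ ♙ ♙│2
1│♖ · ♗ ♕ ♔ ♗ · ♖│1
  ─────────────────
  a b c d e f g h

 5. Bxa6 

  a b c d e f g h
  ─────────────────
8│♜ · ♝ ♛ ♚ ♝ · ♜│8
7│♟ ♟ ♟ ♟ · ♟ ♟ ♟│7
6│♗ · · · · · · ·│6
5│· · · · ♟ ♙ · ·│5
4│· · · · · · · ·│4
3│· · ♘ · · · · ♘│3
2│♙ ♙ ♙ ♙ · ♙ ♙ ♙│2
1│♖ · ♗ ♕ ♔ · · ♖│1
  ─────────────────
  a b c d e f g h


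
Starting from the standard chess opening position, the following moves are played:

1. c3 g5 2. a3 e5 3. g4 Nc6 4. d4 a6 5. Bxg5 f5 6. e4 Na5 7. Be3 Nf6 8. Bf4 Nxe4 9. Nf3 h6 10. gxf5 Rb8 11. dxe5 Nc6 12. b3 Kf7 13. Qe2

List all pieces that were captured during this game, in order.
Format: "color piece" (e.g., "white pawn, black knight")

Tracking captures:
  Bxg5: captured black pawn
  Nxe4: captured white pawn
  gxf5: captured black pawn
  dxe5: captured black pawn

black pawn, white pawn, black pawn, black pawn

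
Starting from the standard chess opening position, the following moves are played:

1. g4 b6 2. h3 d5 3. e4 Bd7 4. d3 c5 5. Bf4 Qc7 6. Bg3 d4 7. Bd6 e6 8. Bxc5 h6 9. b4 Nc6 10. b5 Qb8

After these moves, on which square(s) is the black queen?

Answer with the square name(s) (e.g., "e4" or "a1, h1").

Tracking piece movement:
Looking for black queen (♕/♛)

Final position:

  a b c d e f g h
  ─────────────────
8│♜ ♛ · · ♚ ♝ ♞ ♜│8
7│♟ · · ♝ · ♟ ♟ ·│7
6│· ♟ ♞ · ♟ · · ♟│6
5│· ♙ ♗ · · · · ·│5
4│· · · ♟ ♙ · ♙ ·│4
3│· · · ♙ · · · ♙│3
2│♙ · ♙ · · ♙ · ·│2
1│♖ ♘ · ♕ ♔ ♗ ♘ ♖│1
  ─────────────────
  a b c d e f g h


b8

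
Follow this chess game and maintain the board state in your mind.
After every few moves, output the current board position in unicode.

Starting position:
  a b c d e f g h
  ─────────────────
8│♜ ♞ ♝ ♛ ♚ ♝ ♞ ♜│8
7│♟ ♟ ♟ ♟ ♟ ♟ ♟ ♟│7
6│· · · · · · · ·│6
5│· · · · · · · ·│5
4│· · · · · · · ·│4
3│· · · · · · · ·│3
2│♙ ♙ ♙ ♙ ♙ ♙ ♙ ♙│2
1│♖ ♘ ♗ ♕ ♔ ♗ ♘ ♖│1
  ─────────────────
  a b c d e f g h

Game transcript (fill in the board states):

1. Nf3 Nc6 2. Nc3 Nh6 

  a b c d e f g h
  ─────────────────
8│♜ · ♝ ♛ ♚ ♝ · ♜│8
7│♟ ♟ ♟ ♟ ♟ ♟ ♟ ♟│7
6│· · ♞ · · · · ♞│6
5│· · · · · · · ·│5
4│· · · · · · · ·│4
3│· · ♘ · · ♘ · ·│3
2│♙ ♙ ♙ ♙ ♙ ♙ ♙ ♙│2
1│♖ · ♗ ♕ ♔ ♗ · ♖│1
  ─────────────────
  a b c d e f g h

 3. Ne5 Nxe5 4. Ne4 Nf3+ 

  a b c d e f g h
  ─────────────────
8│♜ · ♝ ♛ ♚ ♝ · ♜│8
7│♟ ♟ ♟ ♟ ♟ ♟ ♟ ♟│7
6│· · · · · · · ♞│6
5│· · · · · · · ·│5
4│· · · · ♘ · · ·│4
3│· · · · · ♞ · ·│3
2│♙ ♙ ♙ ♙ ♙ ♙ ♙ ♙│2
1│♖ · ♗ ♕ ♔ ♗ · ♖│1
  ─────────────────
  a b c d e f g h

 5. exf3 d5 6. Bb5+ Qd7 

  a b c d e f g h
  ─────────────────
8│♜ · ♝ · ♚ ♝ · ♜│8
7│♟ ♟ ♟ ♛ ♟ ♟ ♟ ♟│7
6│· · · · · · · ♞│6
5│· ♗ · ♟ · · · ·│5
4│· · · · ♘ · · ·│4
3│· · · · · ♙ · ·│3
2│♙ ♙ ♙ ♙ · ♙ ♙ ♙│2
1│♖ · ♗ ♕ ♔ · · ♖│1
  ─────────────────
  a b c d e f g h

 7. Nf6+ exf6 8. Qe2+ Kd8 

  a b c d e f g h
  ─────────────────
8│♜ · ♝ ♚ · ♝ · ♜│8
7│♟ ♟ ♟ ♛ · ♟ ♟ ♟│7
6│· · · · · ♟ · ♞│6
5│· ♗ · ♟ · · · ·│5
4│· · · · · · · ·│4
3│· · · · · ♙ · ·│3
2│♙ ♙ ♙ ♙ ♕ ♙ ♙ ♙│2
1│♖ · ♗ · ♔ · · ♖│1
  ─────────────────
  a b c d e f g h

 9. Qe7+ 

  a b c d e f g h
  ─────────────────
8│♜ · ♝ ♚ · ♝ · ♜│8
7│♟ ♟ ♟ ♛ ♕ ♟ ♟ ♟│7
6│· · · · · ♟ · ♞│6
5│· ♗ · ♟ · · · ·│5
4│· · · · · · · ·│4
3│· · · · · ♙ · ·│3
2│♙ ♙ ♙ ♙ · ♙ ♙ ♙│2
1│♖ · ♗ · ♔ · · ♖│1
  ─────────────────
  a b c d e f g h


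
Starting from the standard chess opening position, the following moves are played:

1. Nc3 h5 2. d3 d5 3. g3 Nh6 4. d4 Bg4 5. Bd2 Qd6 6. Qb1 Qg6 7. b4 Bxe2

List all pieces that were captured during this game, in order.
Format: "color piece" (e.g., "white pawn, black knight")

Tracking captures:
  Bxe2: captured white pawn

white pawn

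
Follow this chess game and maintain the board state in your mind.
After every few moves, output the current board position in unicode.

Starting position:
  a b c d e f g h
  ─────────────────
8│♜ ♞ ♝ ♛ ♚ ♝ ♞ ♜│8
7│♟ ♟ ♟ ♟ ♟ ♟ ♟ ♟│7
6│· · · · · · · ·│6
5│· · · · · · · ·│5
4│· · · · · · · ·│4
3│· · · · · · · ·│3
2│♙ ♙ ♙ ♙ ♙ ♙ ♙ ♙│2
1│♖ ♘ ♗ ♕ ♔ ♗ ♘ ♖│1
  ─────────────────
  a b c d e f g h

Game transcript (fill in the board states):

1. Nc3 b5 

  a b c d e f g h
  ─────────────────
8│♜ ♞ ♝ ♛ ♚ ♝ ♞ ♜│8
7│♟ · ♟ ♟ ♟ ♟ ♟ ♟│7
6│· · · · · · · ·│6
5│· ♟ · · · · · ·│5
4│· · · · · · · ·│4
3│· · ♘ · · · · ·│3
2│♙ ♙ ♙ ♙ ♙ ♙ ♙ ♙│2
1│♖ · ♗ ♕ ♔ ♗ ♘ ♖│1
  ─────────────────
  a b c d e f g h

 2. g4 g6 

  a b c d e f g h
  ─────────────────
8│♜ ♞ ♝ ♛ ♚ ♝ ♞ ♜│8
7│♟ · ♟ ♟ ♟ ♟ · ♟│7
6│· · · · · · ♟ ·│6
5│· ♟ · · · · · ·│5
4│· · · · · · ♙ ·│4
3│· · ♘ · · · · ·│3
2│♙ ♙ ♙ ♙ ♙ ♙ · ♙│2
1│♖ · ♗ ♕ ♔ ♗ ♘ ♖│1
  ─────────────────
  a b c d e f g h

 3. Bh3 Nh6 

  a b c d e f g h
  ─────────────────
8│♜ ♞ ♝ ♛ ♚ ♝ · ♜│8
7│♟ · ♟ ♟ ♟ ♟ · ♟│7
6│· · · · · · ♟ ♞│6
5│· ♟ · · · · · ·│5
4│· · · · · · ♙ ·│4
3│· · ♘ · · · · ♗│3
2│♙ ♙ ♙ ♙ ♙ ♙ · ♙│2
1│♖ · ♗ ♕ ♔ · ♘ ♖│1
  ─────────────────
  a b c d e f g h



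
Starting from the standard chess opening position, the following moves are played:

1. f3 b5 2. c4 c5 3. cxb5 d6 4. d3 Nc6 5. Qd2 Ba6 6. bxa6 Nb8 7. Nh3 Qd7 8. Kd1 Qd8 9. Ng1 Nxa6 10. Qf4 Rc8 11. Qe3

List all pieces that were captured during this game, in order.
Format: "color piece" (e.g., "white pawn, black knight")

Tracking captures:
  cxb5: captured black pawn
  bxa6: captured black bishop
  Nxa6: captured white pawn

black pawn, black bishop, white pawn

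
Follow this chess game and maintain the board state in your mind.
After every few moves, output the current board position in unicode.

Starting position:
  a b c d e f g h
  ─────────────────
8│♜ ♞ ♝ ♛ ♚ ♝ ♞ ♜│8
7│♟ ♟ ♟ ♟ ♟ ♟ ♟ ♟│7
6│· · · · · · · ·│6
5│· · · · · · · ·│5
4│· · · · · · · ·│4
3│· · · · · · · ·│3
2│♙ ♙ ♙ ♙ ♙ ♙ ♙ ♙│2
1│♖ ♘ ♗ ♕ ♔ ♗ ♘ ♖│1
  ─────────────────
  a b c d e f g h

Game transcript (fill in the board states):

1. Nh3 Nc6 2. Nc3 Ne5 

  a b c d e f g h
  ─────────────────
8│♜ · ♝ ♛ ♚ ♝ ♞ ♜│8
7│♟ ♟ ♟ ♟ ♟ ♟ ♟ ♟│7
6│· · · · · · · ·│6
5│· · · · ♞ · · ·│5
4│· · · · · · · ·│4
3│· · ♘ · · · · ♘│3
2│♙ ♙ ♙ ♙ ♙ ♙ ♙ ♙│2
1│♖ · ♗ ♕ ♔ ♗ · ♖│1
  ─────────────────
  a b c d e f g h

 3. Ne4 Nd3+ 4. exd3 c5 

  a b c d e f g h
  ─────────────────
8│♜ · ♝ ♛ ♚ ♝ ♞ ♜│8
7│♟ ♟ · ♟ ♟ ♟ ♟ ♟│7
6│· · · · · · · ·│6
5│· · ♟ · · · · ·│5
4│· · · · ♘ · · ·│4
3│· · · ♙ · · · ♘│3
2│♙ ♙ ♙ ♙ · ♙ ♙ ♙│2
1│♖ · ♗ ♕ ♔ ♗ · ♖│1
  ─────────────────
  a b c d e f g h

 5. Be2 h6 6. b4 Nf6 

  a b c d e f g h
  ─────────────────
8│♜ · ♝ ♛ ♚ ♝ · ♜│8
7│♟ ♟ · ♟ ♟ ♟ ♟ ·│7
6│· · · · · ♞ · ♟│6
5│· · ♟ · · · · ·│5
4│· ♙ · · ♘ · · ·│4
3│· · · ♙ · · · ♘│3
2│♙ · ♙ ♙ ♗ ♙ ♙ ♙│2
1│♖ · ♗ ♕ ♔ · · ♖│1
  ─────────────────
  a b c d e f g h

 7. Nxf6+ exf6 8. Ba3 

  a b c d e f g h
  ─────────────────
8│♜ · ♝ ♛ ♚ ♝ · ♜│8
7│♟ ♟ · ♟ · ♟ ♟ ·│7
6│· · · · · ♟ · ♟│6
5│· · ♟ · · · · ·│5
4│· ♙ · · · · · ·│4
3│♗ · · ♙ · · · ♘│3
2│♙ · ♙ ♙ ♗ ♙ ♙ ♙│2
1│♖ · · ♕ ♔ · · ♖│1
  ─────────────────
  a b c d e f g h
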